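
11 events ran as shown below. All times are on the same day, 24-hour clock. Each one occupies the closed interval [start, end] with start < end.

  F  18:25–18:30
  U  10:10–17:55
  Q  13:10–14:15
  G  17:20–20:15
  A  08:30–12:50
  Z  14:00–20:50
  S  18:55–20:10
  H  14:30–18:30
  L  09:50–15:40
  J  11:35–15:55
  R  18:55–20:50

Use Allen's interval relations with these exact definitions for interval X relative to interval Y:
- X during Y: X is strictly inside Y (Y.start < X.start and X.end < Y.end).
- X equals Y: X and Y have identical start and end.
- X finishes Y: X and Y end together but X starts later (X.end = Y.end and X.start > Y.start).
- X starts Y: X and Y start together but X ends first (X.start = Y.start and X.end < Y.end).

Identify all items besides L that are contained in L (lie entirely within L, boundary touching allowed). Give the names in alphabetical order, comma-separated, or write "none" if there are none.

Q

Target L = [09:50, 15:40].
A [08:30, 12:50] → overlaps → no.
F [18:25, 18:30] → after → no.
G [17:20, 20:15] → after → no.
H [14:30, 18:30] → overlapped-by → no.
J [11:35, 15:55] → overlapped-by → no.
Q [13:10, 14:15] → during → yes.
R [18:55, 20:50] → after → no.
S [18:55, 20:10] → after → no.
U [10:10, 17:55] → overlapped-by → no.
Z [14:00, 20:50] → overlapped-by → no.
Result: Q.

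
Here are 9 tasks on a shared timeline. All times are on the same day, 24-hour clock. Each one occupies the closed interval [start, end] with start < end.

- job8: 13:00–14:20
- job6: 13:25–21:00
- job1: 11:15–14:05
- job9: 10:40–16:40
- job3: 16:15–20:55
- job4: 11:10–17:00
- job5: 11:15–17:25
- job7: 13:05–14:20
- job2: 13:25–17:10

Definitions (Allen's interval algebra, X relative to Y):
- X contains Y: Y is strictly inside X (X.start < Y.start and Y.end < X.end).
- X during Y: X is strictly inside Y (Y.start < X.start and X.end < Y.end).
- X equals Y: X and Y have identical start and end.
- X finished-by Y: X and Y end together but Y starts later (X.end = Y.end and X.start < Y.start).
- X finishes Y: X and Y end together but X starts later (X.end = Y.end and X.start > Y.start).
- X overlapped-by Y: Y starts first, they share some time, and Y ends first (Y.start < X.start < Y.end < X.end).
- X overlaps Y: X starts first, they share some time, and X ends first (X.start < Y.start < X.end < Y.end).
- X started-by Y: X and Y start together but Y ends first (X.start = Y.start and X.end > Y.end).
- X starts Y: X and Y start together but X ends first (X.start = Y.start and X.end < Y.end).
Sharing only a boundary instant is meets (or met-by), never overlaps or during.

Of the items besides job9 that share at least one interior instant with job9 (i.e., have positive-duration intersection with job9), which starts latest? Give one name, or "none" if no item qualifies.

Target job9 = [10:40, 16:40].
job1 [11:15, 14:05] → during → candidate.
job2 [13:25, 17:10] → overlapped-by → candidate.
job3 [16:15, 20:55] → overlapped-by → candidate.
job4 [11:10, 17:00] → overlapped-by → candidate.
job5 [11:15, 17:25] → overlapped-by → candidate.
job6 [13:25, 21:00] → overlapped-by → candidate.
job7 [13:05, 14:20] → during → candidate.
job8 [13:00, 14:20] → during → candidate.
Among candidates, latest start is 16:15 → job3.

job3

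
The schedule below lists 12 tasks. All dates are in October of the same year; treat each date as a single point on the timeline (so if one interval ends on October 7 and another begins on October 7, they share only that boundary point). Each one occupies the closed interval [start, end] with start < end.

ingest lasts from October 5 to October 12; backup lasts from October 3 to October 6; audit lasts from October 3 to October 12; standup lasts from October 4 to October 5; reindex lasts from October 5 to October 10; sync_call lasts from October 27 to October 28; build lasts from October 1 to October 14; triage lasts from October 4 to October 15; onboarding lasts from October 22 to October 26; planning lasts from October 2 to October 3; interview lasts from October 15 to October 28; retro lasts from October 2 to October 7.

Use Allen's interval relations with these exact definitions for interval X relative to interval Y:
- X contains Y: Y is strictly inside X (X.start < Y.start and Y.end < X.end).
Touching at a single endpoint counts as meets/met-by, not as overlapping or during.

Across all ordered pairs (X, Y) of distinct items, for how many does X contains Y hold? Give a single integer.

15

Checking all 132 ordered pairs for relation 'contains'; matching pairs in alphabetical order:
(audit, reindex): audit contains reindex ✓
(audit, standup): audit contains standup ✓
(backup, standup): backup contains standup ✓
(build, audit): build contains audit ✓
(build, backup): build contains backup ✓
(build, ingest): build contains ingest ✓
(build, planning): build contains planning ✓
(build, reindex): build contains reindex ✓
(build, retro): build contains retro ✓
(build, standup): build contains standup ✓
(interview, onboarding): interview contains onboarding ✓
(retro, backup): retro contains backup ✓
(retro, standup): retro contains standup ✓
(triage, ingest): triage contains ingest ✓
(triage, reindex): triage contains reindex ✓
Count: 15.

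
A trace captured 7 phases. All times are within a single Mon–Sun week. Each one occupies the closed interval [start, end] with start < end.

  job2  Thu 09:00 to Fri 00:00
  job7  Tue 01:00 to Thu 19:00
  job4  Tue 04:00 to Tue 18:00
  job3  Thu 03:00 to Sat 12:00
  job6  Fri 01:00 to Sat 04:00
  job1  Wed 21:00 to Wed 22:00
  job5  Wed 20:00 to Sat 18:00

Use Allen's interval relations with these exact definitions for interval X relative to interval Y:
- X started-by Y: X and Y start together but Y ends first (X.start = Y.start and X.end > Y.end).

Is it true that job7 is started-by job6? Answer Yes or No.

job7 = [Tue 01:00, Thu 19:00], job6 = [Fri 01:00, Sat 04:00].
Actual relation of job7 to job6: before.
Asked whether 'started-by' holds → No.

No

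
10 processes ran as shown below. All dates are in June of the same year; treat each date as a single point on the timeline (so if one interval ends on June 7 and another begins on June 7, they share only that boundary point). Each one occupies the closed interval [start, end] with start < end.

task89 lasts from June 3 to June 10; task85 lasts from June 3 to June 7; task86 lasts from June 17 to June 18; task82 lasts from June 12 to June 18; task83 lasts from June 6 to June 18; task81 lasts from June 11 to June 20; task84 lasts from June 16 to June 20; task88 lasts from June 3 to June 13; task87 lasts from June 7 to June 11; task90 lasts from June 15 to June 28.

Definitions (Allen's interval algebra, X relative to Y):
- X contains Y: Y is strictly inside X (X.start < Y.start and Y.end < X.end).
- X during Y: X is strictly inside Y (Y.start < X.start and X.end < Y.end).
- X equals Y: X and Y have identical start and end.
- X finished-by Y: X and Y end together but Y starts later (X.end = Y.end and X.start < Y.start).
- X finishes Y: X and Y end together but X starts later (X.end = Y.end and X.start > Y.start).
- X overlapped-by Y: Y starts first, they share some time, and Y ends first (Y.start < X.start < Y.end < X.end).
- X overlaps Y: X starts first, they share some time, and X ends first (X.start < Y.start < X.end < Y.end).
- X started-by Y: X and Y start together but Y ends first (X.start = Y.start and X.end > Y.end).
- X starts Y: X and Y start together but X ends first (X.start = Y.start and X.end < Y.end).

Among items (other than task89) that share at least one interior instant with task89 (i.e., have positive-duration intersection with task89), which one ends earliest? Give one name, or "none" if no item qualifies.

Target task89 = [June 3, June 10].
task81 [June 11, June 20] → after → excluded.
task82 [June 12, June 18] → after → excluded.
task83 [June 6, June 18] → overlapped-by → candidate.
task84 [June 16, June 20] → after → excluded.
task85 [June 3, June 7] → starts → candidate.
task86 [June 17, June 18] → after → excluded.
task87 [June 7, June 11] → overlapped-by → candidate.
task88 [June 3, June 13] → started-by → candidate.
task90 [June 15, June 28] → after → excluded.
Among candidates, earliest end is June 7 → task85.

task85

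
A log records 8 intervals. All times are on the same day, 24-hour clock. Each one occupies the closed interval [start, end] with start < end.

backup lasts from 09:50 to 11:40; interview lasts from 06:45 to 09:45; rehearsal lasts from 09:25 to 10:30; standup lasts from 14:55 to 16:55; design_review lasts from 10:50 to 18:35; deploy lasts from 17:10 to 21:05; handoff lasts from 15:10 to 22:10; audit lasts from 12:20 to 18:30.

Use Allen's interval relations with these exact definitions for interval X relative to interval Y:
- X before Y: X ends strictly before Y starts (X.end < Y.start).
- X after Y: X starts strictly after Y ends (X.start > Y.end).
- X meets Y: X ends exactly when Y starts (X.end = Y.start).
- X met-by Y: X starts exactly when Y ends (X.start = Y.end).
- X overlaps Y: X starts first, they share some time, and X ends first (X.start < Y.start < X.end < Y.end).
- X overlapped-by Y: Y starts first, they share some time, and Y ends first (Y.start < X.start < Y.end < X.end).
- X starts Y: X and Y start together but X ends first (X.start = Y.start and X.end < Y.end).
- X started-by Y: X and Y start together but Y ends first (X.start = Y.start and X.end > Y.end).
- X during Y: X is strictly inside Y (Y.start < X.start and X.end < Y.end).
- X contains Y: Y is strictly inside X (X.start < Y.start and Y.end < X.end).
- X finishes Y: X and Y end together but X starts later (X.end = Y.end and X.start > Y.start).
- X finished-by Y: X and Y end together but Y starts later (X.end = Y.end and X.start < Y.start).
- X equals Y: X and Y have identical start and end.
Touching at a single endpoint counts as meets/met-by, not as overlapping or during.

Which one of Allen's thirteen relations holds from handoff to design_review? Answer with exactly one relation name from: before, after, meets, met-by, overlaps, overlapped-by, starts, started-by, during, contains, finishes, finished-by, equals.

overlapped-by

handoff = [15:10, 22:10]; design_review = [10:50, 18:35].
Compare endpoints: handoff.start > design_review.start, handoff.start < design_review.end, handoff.end > design_review.start, handoff.end > design_review.end.
That pattern is 'overlapped-by'.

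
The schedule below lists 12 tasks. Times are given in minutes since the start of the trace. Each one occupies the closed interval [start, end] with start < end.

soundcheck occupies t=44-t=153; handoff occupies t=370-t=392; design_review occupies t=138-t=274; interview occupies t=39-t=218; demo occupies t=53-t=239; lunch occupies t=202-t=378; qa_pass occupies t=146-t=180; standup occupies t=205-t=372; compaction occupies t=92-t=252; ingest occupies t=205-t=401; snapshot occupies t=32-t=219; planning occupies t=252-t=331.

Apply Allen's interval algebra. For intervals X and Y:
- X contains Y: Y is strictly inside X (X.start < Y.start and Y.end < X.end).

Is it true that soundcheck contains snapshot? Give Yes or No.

No

soundcheck = [t=44, t=153], snapshot = [t=32, t=219].
Actual relation of soundcheck to snapshot: during.
Asked whether 'contains' holds → No.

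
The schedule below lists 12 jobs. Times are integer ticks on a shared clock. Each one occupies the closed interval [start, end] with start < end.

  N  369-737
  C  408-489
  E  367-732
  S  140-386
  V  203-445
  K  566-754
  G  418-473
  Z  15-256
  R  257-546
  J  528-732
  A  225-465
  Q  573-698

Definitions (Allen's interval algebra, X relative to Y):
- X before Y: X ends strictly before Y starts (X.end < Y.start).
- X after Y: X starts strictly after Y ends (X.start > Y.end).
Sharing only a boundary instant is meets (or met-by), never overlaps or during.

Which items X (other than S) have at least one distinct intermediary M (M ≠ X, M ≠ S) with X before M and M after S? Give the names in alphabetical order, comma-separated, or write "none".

Target S = [140, 386].
Intermediaries M with M after S: C, G, J, K, Q.
Via C — items with X before C: Z.
Via G — items with X before G: Z.
Via J — items with X before J: A, C, G, V, Z.
Via K — items with X before K: A, C, G, R, V, Z.
Via Q — items with X before Q: A, C, G, R, V, Z.
Union: A, C, G, R, V, Z.

A, C, G, R, V, Z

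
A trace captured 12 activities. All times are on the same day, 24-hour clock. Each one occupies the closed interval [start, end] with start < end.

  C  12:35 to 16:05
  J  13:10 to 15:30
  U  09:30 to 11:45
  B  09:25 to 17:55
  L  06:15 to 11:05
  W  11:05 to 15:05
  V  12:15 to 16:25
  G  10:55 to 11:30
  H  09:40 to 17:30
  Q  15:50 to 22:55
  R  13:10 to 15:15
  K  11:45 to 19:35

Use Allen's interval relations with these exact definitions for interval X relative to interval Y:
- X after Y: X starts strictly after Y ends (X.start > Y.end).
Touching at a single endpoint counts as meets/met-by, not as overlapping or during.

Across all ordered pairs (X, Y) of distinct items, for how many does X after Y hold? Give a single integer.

Checking all 132 ordered pairs for relation 'after'; matching pairs in alphabetical order:
(C, G): C after G ✓
(C, L): C after L ✓
(C, U): C after U ✓
(J, G): J after G ✓
(J, L): J after L ✓
(J, U): J after U ✓
(K, G): K after G ✓
(K, L): K after L ✓
(Q, G): Q after G ✓
(Q, J): Q after J ✓
(Q, L): Q after L ✓
(Q, R): Q after R ✓
(Q, U): Q after U ✓
(Q, W): Q after W ✓
(R, G): R after G ✓
(R, L): R after L ✓
(R, U): R after U ✓
(V, G): V after G ✓
(V, L): V after L ✓
(V, U): V after U ✓
Count: 20.

20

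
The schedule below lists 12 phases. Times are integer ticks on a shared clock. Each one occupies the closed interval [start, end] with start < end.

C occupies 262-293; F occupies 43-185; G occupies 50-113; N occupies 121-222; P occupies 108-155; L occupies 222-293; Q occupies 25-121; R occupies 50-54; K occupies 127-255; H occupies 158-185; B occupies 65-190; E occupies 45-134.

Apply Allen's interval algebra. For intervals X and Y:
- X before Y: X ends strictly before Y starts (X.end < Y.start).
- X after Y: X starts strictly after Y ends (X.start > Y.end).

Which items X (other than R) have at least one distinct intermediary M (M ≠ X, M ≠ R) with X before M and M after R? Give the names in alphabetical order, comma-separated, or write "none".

Target R = [50, 54].
Intermediaries M with M after R: B, C, H, K, L, N, P.
Via B — items with X before B: none.
Via C — items with X before C: B, E, F, G, H, K, N, P, Q.
Via H — items with X before H: E, G, P, Q.
Via K — items with X before K: G, Q.
Via L — items with X before L: B, E, F, G, H, P, Q.
Via N — items with X before N: G.
Via P — items with X before P: none.
Union: B, E, F, G, H, K, N, P, Q.

B, E, F, G, H, K, N, P, Q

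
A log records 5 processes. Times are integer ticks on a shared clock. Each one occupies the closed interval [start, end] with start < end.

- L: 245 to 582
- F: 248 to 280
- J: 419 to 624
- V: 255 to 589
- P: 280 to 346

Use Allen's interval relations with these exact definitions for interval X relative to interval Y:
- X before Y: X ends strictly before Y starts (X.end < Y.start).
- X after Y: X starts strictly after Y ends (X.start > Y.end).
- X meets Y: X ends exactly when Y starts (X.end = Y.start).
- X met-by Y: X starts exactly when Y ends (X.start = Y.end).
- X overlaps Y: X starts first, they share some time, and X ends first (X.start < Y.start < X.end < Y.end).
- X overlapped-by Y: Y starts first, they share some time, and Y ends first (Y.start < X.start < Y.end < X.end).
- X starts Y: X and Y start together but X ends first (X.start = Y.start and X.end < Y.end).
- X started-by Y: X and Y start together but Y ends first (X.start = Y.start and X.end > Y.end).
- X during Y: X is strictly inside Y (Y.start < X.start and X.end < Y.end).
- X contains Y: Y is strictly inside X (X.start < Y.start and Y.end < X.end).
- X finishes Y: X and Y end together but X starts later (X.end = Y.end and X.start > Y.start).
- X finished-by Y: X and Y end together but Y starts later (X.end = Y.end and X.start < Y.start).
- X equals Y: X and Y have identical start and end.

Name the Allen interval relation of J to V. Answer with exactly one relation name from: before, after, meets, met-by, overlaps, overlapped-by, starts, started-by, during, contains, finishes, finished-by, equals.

J = [419, 624]; V = [255, 589].
Compare endpoints: J.start > V.start, J.start < V.end, J.end > V.start, J.end > V.end.
That pattern is 'overlapped-by'.

overlapped-by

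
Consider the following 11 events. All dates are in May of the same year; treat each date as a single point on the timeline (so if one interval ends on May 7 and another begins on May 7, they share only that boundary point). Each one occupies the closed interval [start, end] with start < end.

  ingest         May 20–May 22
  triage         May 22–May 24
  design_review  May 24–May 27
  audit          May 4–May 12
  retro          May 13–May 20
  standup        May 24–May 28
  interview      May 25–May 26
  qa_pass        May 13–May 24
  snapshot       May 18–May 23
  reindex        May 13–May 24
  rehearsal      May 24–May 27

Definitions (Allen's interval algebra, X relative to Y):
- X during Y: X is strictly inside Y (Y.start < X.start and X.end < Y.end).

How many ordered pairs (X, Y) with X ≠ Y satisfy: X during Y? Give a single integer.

8

Checking all 110 ordered pairs for relation 'during'; matching pairs in alphabetical order:
(ingest, qa_pass): ingest during qa_pass ✓
(ingest, reindex): ingest during reindex ✓
(ingest, snapshot): ingest during snapshot ✓
(interview, design_review): interview during design_review ✓
(interview, rehearsal): interview during rehearsal ✓
(interview, standup): interview during standup ✓
(snapshot, qa_pass): snapshot during qa_pass ✓
(snapshot, reindex): snapshot during reindex ✓
Count: 8.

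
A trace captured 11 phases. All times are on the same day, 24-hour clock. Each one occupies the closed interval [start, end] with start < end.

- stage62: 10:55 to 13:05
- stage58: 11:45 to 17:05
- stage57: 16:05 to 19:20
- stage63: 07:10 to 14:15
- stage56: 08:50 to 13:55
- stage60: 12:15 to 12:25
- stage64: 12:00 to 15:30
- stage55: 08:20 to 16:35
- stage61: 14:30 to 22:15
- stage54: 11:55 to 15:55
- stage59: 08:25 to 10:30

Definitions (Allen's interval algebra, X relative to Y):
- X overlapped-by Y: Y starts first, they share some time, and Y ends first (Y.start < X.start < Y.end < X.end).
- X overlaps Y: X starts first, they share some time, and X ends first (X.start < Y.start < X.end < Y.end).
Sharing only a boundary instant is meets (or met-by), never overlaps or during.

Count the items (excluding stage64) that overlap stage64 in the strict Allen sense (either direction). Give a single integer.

Target stage64 = [12:00, 15:30].
stage54 [11:55, 15:55] → contains → no.
stage55 [08:20, 16:35] → contains → no.
stage56 [08:50, 13:55] → overlaps → counts.
stage57 [16:05, 19:20] → after → no.
stage58 [11:45, 17:05] → contains → no.
stage59 [08:25, 10:30] → before → no.
stage60 [12:15, 12:25] → during → no.
stage61 [14:30, 22:15] → overlapped-by → counts.
stage62 [10:55, 13:05] → overlaps → counts.
stage63 [07:10, 14:15] → overlaps → counts.
Total: 4.

4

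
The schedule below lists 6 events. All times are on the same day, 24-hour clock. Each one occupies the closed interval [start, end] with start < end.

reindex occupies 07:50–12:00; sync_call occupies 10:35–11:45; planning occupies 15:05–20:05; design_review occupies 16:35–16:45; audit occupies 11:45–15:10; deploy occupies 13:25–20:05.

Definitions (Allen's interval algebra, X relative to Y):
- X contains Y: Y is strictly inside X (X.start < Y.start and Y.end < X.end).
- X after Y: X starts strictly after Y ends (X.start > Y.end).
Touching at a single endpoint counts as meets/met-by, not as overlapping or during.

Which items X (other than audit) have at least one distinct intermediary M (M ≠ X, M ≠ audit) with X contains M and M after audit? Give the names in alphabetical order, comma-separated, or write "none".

deploy, planning

Target audit = [11:45, 15:10].
Intermediaries M with M after audit: design_review.
Via design_review — items with X contains design_review: deploy, planning.
Union: deploy, planning.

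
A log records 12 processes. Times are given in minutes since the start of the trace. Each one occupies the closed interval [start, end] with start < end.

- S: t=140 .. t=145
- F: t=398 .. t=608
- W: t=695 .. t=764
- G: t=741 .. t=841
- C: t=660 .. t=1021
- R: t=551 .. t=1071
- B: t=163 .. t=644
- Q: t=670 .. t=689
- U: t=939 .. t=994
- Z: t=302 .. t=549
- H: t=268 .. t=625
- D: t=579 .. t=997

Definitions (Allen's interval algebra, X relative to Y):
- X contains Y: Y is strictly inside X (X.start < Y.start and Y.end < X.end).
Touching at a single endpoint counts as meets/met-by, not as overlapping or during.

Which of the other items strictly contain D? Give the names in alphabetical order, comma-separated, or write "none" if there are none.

Target D = [t=579, t=997].
B [t=163, t=644] → overlaps → no.
C [t=660, t=1021] → overlapped-by → no.
F [t=398, t=608] → overlaps → no.
G [t=741, t=841] → during → no.
H [t=268, t=625] → overlaps → no.
Q [t=670, t=689] → during → no.
R [t=551, t=1071] → contains → yes.
S [t=140, t=145] → before → no.
U [t=939, t=994] → during → no.
W [t=695, t=764] → during → no.
Z [t=302, t=549] → before → no.
Result: R.

R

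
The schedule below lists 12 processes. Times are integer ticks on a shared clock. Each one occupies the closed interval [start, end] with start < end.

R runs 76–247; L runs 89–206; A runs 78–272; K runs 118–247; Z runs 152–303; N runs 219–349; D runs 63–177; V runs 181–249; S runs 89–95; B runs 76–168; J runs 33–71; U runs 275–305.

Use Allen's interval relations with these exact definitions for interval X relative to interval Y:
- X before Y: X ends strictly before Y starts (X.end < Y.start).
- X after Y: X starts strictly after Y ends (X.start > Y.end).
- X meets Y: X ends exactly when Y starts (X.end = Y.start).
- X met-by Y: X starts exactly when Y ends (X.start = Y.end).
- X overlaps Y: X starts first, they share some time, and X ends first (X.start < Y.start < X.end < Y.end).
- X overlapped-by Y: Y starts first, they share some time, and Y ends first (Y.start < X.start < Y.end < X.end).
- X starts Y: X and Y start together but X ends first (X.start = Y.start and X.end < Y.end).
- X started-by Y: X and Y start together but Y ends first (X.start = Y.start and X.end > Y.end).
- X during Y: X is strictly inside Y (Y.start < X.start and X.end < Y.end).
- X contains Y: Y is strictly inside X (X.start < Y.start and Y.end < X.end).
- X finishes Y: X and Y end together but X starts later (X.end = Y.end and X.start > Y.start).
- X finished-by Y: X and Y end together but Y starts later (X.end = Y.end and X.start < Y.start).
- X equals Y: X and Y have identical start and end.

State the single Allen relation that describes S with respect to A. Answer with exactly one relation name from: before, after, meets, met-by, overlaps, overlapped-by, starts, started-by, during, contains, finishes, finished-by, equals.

S = [89, 95]; A = [78, 272].
Compare endpoints: S.start > A.start, S.start < A.end, S.end > A.start, S.end < A.end.
That pattern is 'during'.

during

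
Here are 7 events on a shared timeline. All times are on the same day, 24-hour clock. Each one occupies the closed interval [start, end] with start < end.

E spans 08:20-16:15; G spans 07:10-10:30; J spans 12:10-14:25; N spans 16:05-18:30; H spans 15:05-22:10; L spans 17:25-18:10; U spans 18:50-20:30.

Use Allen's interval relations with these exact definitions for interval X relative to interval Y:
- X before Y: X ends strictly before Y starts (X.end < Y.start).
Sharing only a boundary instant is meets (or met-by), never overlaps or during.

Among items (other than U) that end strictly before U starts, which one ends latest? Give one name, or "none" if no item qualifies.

Target U = [18:50, 20:30].
E [08:20, 16:15] → before → candidate.
G [07:10, 10:30] → before → candidate.
H [15:05, 22:10] → contains → excluded.
J [12:10, 14:25] → before → candidate.
L [17:25, 18:10] → before → candidate.
N [16:05, 18:30] → before → candidate.
Among candidates, latest end is 18:30 → N.

N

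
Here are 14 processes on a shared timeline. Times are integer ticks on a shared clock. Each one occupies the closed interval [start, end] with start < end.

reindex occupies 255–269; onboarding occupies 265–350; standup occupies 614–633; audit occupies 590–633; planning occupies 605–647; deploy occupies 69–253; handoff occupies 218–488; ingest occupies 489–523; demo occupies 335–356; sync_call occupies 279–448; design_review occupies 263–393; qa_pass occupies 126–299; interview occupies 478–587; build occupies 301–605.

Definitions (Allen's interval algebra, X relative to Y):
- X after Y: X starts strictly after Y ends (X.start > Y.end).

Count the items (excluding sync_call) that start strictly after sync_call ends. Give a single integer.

Target sync_call = [279, 448].
audit [590, 633] → after → counts.
build [301, 605] → overlapped-by → no.
demo [335, 356] → during → no.
deploy [69, 253] → before → no.
design_review [263, 393] → overlaps → no.
handoff [218, 488] → contains → no.
ingest [489, 523] → after → counts.
interview [478, 587] → after → counts.
onboarding [265, 350] → overlaps → no.
planning [605, 647] → after → counts.
qa_pass [126, 299] → overlaps → no.
reindex [255, 269] → before → no.
standup [614, 633] → after → counts.
Total: 5.

5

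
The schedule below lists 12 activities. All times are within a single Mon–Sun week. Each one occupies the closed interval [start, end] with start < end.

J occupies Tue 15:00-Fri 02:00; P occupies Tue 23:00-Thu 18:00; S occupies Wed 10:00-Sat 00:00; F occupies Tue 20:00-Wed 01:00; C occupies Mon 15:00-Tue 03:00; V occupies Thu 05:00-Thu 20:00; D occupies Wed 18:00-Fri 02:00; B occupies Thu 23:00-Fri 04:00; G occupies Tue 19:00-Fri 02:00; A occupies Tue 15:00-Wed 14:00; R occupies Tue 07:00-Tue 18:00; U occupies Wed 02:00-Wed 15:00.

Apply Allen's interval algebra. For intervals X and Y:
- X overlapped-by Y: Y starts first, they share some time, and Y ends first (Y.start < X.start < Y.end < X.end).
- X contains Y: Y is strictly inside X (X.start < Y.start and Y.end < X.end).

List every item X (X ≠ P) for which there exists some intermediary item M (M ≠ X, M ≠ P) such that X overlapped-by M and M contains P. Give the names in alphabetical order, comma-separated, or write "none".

Target P = [Tue 23:00, Thu 18:00].
Intermediaries M with M contains P: G, J.
Via G — items with X overlapped-by G: B, S.
Via J — items with X overlapped-by J: B, S.
Union: B, S.

B, S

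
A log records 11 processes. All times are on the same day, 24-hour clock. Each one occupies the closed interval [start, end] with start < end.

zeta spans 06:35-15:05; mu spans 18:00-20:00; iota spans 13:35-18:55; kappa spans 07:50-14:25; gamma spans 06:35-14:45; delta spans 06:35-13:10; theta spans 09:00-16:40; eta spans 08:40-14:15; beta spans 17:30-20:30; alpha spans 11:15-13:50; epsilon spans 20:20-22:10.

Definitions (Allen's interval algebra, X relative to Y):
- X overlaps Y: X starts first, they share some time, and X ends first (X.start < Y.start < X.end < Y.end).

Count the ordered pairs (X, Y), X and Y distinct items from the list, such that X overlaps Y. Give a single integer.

17

Checking all 110 ordered pairs for relation 'overlaps'; matching pairs in alphabetical order:
(alpha, iota): alpha overlaps iota ✓
(beta, epsilon): beta overlaps epsilon ✓
(delta, alpha): delta overlaps alpha ✓
(delta, eta): delta overlaps eta ✓
(delta, kappa): delta overlaps kappa ✓
(delta, theta): delta overlaps theta ✓
(eta, iota): eta overlaps iota ✓
(eta, theta): eta overlaps theta ✓
(gamma, iota): gamma overlaps iota ✓
(gamma, theta): gamma overlaps theta ✓
(iota, beta): iota overlaps beta ✓
(iota, mu): iota overlaps mu ✓
(kappa, iota): kappa overlaps iota ✓
(kappa, theta): kappa overlaps theta ✓
(theta, iota): theta overlaps iota ✓
(zeta, iota): zeta overlaps iota ✓
(zeta, theta): zeta overlaps theta ✓
Count: 17.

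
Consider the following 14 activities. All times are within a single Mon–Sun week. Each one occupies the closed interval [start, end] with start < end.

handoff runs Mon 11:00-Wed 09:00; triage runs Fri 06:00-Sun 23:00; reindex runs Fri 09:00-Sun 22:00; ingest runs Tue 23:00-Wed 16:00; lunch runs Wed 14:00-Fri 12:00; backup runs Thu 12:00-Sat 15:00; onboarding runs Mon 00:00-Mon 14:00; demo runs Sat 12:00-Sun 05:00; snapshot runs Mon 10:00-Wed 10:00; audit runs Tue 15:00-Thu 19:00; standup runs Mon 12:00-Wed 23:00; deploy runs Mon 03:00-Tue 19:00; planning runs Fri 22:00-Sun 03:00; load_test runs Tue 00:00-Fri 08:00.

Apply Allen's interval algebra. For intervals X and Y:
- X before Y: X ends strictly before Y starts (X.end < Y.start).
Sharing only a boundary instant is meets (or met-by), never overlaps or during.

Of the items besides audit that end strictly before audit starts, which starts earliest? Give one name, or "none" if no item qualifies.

onboarding

Target audit = [Tue 15:00, Thu 19:00].
backup [Thu 12:00, Sat 15:00] → overlapped-by → excluded.
demo [Sat 12:00, Sun 05:00] → after → excluded.
deploy [Mon 03:00, Tue 19:00] → overlaps → excluded.
handoff [Mon 11:00, Wed 09:00] → overlaps → excluded.
ingest [Tue 23:00, Wed 16:00] → during → excluded.
load_test [Tue 00:00, Fri 08:00] → contains → excluded.
lunch [Wed 14:00, Fri 12:00] → overlapped-by → excluded.
onboarding [Mon 00:00, Mon 14:00] → before → candidate.
planning [Fri 22:00, Sun 03:00] → after → excluded.
reindex [Fri 09:00, Sun 22:00] → after → excluded.
snapshot [Mon 10:00, Wed 10:00] → overlaps → excluded.
standup [Mon 12:00, Wed 23:00] → overlaps → excluded.
triage [Fri 06:00, Sun 23:00] → after → excluded.
Among candidates, earliest start is Mon 00:00 → onboarding.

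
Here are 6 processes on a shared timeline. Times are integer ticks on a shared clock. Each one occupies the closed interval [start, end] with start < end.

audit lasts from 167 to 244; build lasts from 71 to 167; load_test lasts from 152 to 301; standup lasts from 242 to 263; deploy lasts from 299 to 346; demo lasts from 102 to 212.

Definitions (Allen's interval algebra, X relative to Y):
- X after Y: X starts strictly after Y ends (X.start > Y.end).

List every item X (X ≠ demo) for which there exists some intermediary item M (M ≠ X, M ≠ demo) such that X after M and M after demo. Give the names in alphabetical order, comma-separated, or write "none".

Target demo = [102, 212].
Intermediaries M with M after demo: deploy, standup.
Via deploy — items with X after deploy: none.
Via standup — items with X after standup: deploy.
Union: deploy.

deploy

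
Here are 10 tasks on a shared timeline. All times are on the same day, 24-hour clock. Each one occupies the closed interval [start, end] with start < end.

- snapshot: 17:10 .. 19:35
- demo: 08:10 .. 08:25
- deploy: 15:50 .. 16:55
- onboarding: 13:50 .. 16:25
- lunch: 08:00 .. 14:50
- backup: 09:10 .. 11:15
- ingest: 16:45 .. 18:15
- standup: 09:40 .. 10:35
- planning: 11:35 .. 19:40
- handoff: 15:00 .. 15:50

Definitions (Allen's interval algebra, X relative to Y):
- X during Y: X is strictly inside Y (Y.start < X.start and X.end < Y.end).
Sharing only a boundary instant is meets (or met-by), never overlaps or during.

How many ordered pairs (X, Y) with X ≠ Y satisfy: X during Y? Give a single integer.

10

Checking all 90 ordered pairs for relation 'during'; matching pairs in alphabetical order:
(backup, lunch): backup during lunch ✓
(demo, lunch): demo during lunch ✓
(deploy, planning): deploy during planning ✓
(handoff, onboarding): handoff during onboarding ✓
(handoff, planning): handoff during planning ✓
(ingest, planning): ingest during planning ✓
(onboarding, planning): onboarding during planning ✓
(snapshot, planning): snapshot during planning ✓
(standup, backup): standup during backup ✓
(standup, lunch): standup during lunch ✓
Count: 10.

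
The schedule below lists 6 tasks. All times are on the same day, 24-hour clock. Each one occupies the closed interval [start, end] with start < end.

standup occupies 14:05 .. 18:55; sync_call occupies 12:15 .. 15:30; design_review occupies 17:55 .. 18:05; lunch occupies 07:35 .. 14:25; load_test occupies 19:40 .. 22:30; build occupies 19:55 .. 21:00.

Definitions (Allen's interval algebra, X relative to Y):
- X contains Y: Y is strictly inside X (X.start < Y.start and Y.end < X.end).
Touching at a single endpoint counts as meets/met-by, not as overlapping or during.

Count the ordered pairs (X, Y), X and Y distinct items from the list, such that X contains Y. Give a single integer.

Checking all 30 ordered pairs for relation 'contains'; matching pairs in alphabetical order:
(load_test, build): load_test contains build ✓
(standup, design_review): standup contains design_review ✓
Count: 2.

2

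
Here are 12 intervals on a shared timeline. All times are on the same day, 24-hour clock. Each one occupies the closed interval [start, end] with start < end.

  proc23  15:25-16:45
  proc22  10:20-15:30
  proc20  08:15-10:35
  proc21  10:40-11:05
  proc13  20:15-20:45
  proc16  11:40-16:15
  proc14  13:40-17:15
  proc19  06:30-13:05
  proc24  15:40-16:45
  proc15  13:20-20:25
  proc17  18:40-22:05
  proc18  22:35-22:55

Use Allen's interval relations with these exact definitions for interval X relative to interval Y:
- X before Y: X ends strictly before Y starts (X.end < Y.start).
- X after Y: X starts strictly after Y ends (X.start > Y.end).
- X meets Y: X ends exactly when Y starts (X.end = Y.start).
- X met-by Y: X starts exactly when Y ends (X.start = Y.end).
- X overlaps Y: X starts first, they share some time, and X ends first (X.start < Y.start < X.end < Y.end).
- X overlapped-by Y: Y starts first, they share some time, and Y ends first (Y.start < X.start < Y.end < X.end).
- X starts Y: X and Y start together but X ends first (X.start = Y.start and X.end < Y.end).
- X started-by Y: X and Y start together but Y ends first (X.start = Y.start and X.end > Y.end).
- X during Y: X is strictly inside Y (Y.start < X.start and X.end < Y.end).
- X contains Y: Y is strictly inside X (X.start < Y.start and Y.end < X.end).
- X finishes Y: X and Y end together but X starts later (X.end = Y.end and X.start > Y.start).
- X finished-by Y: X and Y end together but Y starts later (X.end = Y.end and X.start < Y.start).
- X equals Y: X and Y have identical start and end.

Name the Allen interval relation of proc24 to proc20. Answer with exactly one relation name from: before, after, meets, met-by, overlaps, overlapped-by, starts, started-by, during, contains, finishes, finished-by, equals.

after

proc24 = [15:40, 16:45]; proc20 = [08:15, 10:35].
Compare endpoints: proc24.start > proc20.start, proc24.start > proc20.end, proc24.end > proc20.start, proc24.end > proc20.end.
That pattern is 'after'.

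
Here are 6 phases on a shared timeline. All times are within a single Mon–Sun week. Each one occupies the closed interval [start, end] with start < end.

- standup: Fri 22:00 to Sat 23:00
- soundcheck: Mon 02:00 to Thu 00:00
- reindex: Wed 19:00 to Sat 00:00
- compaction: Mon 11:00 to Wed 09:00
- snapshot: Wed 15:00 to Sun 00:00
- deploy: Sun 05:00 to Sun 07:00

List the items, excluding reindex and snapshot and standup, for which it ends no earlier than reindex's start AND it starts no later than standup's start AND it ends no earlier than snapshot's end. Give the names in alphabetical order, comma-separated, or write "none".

Conditions: its end is no earlier than reindex's start (X.end >= Wed 19:00) AND its start is no later than standup's start (X.start <= Fri 22:00) AND its end is no earlier than snapshot's end (X.end >= Sun 00:00).
compaction: end Wed 09:00 >= Wed 19:00? ✗; start Mon 11:00 <= Fri 22:00? ✓; end Wed 09:00 >= Sun 00:00? ✗ → no.
deploy: end Sun 07:00 >= Wed 19:00? ✓; start Sun 05:00 <= Fri 22:00? ✗; end Sun 07:00 >= Sun 00:00? ✓ → no.
soundcheck: end Thu 00:00 >= Wed 19:00? ✓; start Mon 02:00 <= Fri 22:00? ✓; end Thu 00:00 >= Sun 00:00? ✗ → no.
Result: none.

none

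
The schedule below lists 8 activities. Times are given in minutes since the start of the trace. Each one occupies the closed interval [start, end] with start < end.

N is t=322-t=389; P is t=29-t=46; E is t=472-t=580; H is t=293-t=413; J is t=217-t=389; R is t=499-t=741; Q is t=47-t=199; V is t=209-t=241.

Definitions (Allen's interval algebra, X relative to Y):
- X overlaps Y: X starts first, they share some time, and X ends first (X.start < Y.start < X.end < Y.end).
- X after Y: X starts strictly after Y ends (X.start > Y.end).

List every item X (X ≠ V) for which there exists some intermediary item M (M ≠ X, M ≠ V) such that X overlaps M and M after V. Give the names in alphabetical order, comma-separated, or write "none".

E, J

Target V = [t=209, t=241].
Intermediaries M with M after V: E, H, N, R.
Via E — items with X overlaps E: none.
Via H — items with X overlaps H: J.
Via N — items with X overlaps N: none.
Via R — items with X overlaps R: E.
Union: E, J.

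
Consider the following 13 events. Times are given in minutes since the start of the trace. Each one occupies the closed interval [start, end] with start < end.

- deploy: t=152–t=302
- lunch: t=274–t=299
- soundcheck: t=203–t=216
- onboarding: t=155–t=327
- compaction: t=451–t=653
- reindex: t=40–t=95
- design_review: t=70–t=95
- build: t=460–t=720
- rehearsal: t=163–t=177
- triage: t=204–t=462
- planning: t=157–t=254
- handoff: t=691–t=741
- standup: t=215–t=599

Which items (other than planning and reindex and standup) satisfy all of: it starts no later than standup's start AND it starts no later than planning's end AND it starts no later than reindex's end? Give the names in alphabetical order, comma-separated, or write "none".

design_review

Conditions: its start is no later than standup's start (X.start <= t=215) AND its start is no later than planning's end (X.start <= t=254) AND its start is no later than reindex's end (X.start <= t=95).
build: start t=460 <= t=215? ✗; start t=460 <= t=254? ✗; start t=460 <= t=95? ✗ → no.
compaction: start t=451 <= t=215? ✗; start t=451 <= t=254? ✗; start t=451 <= t=95? ✗ → no.
deploy: start t=152 <= t=215? ✓; start t=152 <= t=254? ✓; start t=152 <= t=95? ✗ → no.
design_review: start t=70 <= t=215? ✓; start t=70 <= t=254? ✓; start t=70 <= t=95? ✓ → yes.
handoff: start t=691 <= t=215? ✗; start t=691 <= t=254? ✗; start t=691 <= t=95? ✗ → no.
lunch: start t=274 <= t=215? ✗; start t=274 <= t=254? ✗; start t=274 <= t=95? ✗ → no.
onboarding: start t=155 <= t=215? ✓; start t=155 <= t=254? ✓; start t=155 <= t=95? ✗ → no.
rehearsal: start t=163 <= t=215? ✓; start t=163 <= t=254? ✓; start t=163 <= t=95? ✗ → no.
soundcheck: start t=203 <= t=215? ✓; start t=203 <= t=254? ✓; start t=203 <= t=95? ✗ → no.
triage: start t=204 <= t=215? ✓; start t=204 <= t=254? ✓; start t=204 <= t=95? ✗ → no.
Result: design_review.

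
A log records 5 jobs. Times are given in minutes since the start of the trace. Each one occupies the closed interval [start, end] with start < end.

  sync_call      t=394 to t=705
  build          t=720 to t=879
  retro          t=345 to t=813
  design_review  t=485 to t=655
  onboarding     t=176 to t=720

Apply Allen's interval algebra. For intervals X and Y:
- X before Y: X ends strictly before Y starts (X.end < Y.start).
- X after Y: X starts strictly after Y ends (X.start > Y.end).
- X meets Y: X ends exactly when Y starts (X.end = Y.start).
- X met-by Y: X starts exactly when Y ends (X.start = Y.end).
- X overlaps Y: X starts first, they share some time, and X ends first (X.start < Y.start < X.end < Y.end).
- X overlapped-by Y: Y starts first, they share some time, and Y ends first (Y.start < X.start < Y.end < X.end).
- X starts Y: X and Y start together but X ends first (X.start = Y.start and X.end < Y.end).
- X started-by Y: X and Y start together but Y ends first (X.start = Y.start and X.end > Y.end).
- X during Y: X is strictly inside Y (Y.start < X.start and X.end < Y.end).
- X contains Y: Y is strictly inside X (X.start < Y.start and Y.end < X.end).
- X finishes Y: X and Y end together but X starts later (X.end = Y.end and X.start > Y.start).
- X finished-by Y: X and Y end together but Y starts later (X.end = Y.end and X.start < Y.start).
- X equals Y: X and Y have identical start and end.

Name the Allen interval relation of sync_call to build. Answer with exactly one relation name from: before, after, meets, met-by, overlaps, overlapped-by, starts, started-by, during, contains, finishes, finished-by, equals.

sync_call = [t=394, t=705]; build = [t=720, t=879].
Compare endpoints: sync_call.start < build.start, sync_call.start < build.end, sync_call.end < build.start, sync_call.end < build.end.
That pattern is 'before'.

before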